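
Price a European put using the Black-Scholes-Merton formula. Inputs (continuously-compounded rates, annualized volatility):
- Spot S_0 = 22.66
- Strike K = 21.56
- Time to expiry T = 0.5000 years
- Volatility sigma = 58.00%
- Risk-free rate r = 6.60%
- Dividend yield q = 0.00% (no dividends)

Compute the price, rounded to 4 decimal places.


Answer: Price = 2.7062

Derivation:
d1 = (ln(S/K) + (r - q + 0.5*sigma^2) * T) / (sigma * sqrt(T)) = 0.40685829
d2 = d1 - sigma * sqrt(T) = -0.00326364
exp(-rT) = 0.96753856; exp(-qT) = 1.00000000
P = K * exp(-rT) * N(-d2) - S_0 * exp(-qT) * N(-d1)
N(-d1) = 0.34205603; N(-d2) = 0.50130200
P = 21.5600 * 0.96753856 * 0.50130200 - 22.6600 * 1.00000000 * 0.34205603 = 2.7062


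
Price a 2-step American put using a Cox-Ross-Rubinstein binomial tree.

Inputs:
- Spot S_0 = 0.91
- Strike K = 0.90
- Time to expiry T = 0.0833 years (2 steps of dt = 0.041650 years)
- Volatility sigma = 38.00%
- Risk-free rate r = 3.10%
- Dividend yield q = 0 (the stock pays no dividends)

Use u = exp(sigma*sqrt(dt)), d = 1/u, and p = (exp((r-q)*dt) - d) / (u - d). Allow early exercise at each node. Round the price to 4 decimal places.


Answer: Price = V(0,0) = 0.0315

Derivation:
dt = T/N = 0.041650
u = exp(sigma*sqrt(dt)) = 1.080638; d = 1/u = 0.925379
p = (exp((r-q)*dt) - d) / (u - d) = 0.488943
Discount per step: exp(-r*dt) = 0.998710
Stock lattice S(k, i) with i counting down-moves:
  k=0: S(0,0) = 0.9100
  k=1: S(1,0) = 0.9834; S(1,1) = 0.8421
  k=2: S(2,0) = 1.0627; S(2,1) = 0.9100; S(2,2) = 0.7793
Terminal payoffs V(N, i) = max(K - S_T, 0):
  V(2,0) = 0.000000; V(2,1) = 0.000000; V(2,2) = 0.120743
Backward induction: V(k, i) = exp(-r*dt) * [p * V(k+1, i) + (1-p) * V(k+1, i+1)]; then take max(V_cont, immediate exercise) for American.
  V(1,0) = exp(-r*dt) * [p*0.000000 + (1-p)*0.000000] = 0.000000; exercise = 0.000000; V(1,0) = max -> 0.000000
  V(1,1) = exp(-r*dt) * [p*0.000000 + (1-p)*0.120743] = 0.061627; exercise = 0.057905; V(1,1) = max -> 0.061627
  V(0,0) = exp(-r*dt) * [p*0.000000 + (1-p)*0.061627] = 0.031454; exercise = 0.000000; V(0,0) = max -> 0.031454


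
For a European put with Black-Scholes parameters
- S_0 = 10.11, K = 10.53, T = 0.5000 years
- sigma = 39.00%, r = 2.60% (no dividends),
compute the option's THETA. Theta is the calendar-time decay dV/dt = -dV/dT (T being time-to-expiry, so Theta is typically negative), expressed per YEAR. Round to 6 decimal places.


d1 = 0.0374284561; d2 = -0.2383431886
phi(d1) = 0.3986629413; exp(-qT) = 1.0000000000; exp(-rT) = 0.9870841350
Theta = -S*exp(-qT)*phi(d1)*sigma/(2*sqrt(T)) + r*K*exp(-rT)*N(-d2) - q*S*exp(-qT)*N(-d1)
N(-d1) = 0.4850716920; N(-d2) = 0.5941925367; sqrt(T) = 0.7071067812
Term 1 = -10.1100 * 1.0000000000 * 0.3986629413 * 0.3900 / (2 * 0.7071067812) = -1.1114927427
Term 2 = 0.0260 * 10.5300 * 0.9870841350 * 0.5941925367 = 0.1605769052
Term 3 = 0 (no dividend yield, q = 0)
Theta = -1.1114927427 + (0.1605769052) + (0.0000000000) = -0.950916

Answer: Theta = -0.950916


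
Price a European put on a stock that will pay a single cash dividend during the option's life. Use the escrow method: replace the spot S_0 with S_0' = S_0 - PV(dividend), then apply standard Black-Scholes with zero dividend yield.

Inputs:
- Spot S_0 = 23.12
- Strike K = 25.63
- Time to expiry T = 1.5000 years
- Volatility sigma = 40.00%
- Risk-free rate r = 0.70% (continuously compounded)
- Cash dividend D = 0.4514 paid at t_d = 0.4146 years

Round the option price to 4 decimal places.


Answer: Price = 6.1122

Derivation:
PV(D) = D * exp(-r * t_d) = 0.4514 * 0.99710201 = 0.45009185
S_0' = S_0 - PV(D) = 23.1200 - 0.45009185 = 22.66990815
d1 = (ln(S_0'/K) + (r + sigma^2/2)*T) / (sigma*sqrt(T)) = 0.01587039
d2 = d1 - sigma*sqrt(T) = -0.47402756
exp(-rT) = 0.98955493
N(-d1) = 0.49366890; N(-d2) = 0.68225987
P = K * exp(-rT) * N(-d2) - S_0' * N(-d1) = 25.6300 * 0.98955493 * 0.68225987 - 22.66990815 * 0.49366890 = 6.1122


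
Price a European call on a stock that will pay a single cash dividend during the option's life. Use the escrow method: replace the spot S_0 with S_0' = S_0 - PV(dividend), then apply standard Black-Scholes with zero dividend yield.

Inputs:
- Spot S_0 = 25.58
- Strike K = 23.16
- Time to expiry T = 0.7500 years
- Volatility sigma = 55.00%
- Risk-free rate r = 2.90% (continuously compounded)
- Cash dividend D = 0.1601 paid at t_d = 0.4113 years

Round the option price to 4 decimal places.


Answer: Price = 6.0342

Derivation:
PV(D) = D * exp(-r * t_d) = 0.1601 * 0.98814315 = 0.15820172
S_0' = S_0 - PV(D) = 25.5800 - 0.15820172 = 25.42179828
d1 = (ln(S_0'/K) + (r + sigma^2/2)*T) / (sigma*sqrt(T)) = 0.47944815
d2 = d1 - sigma*sqrt(T) = 0.00313418
exp(-rT) = 0.97848483
N(d1) = 0.68419008; N(d2) = 0.50125035
C = S_0' * N(d1) - K * exp(-rT) * N(d2) = 25.42179828 * 0.68419008 - 23.1600 * 0.97848483 * 0.50125035 = 6.0342


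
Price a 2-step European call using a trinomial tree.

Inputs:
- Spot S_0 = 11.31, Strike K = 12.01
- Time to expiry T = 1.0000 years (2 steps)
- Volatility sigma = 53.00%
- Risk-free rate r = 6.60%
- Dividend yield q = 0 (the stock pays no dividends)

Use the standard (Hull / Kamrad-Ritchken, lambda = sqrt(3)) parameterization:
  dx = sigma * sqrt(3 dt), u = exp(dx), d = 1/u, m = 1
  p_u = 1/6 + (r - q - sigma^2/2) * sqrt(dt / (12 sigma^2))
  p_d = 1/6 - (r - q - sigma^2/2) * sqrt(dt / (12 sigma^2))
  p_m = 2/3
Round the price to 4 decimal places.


dt = T/N = 0.500000; dx = sigma*sqrt(3*dt) = 0.649115
u = exp(dx) = 1.913846; d = 1/u = 0.522508
p_u = 0.137993, p_m = 0.666667, p_d = 0.195340
Discount per step: exp(-r*dt) = 0.967539
Stock lattice S(k, j) with j the centered position index:
  k=0: S(0,+0) = 11.3100
  k=1: S(1,-1) = 5.9096; S(1,+0) = 11.3100; S(1,+1) = 21.6456
  k=2: S(2,-2) = 3.0878; S(2,-1) = 5.9096; S(2,+0) = 11.3100; S(2,+1) = 21.6456; S(2,+2) = 41.4263
Terminal payoffs V(N, j) = max(S_T - K, 0):
  V(2,-2) = 0.000000; V(2,-1) = 0.000000; V(2,+0) = 0.000000; V(2,+1) = 9.635597; V(2,+2) = 29.416338
Backward induction: V(k, j) = exp(-r*dt) * [p_u * V(k+1, j+1) + p_m * V(k+1, j) + p_d * V(k+1, j-1)]
  V(1,-1) = exp(-r*dt) * [p_u*0.000000 + p_m*0.000000 + p_d*0.000000] = 0.000000
  V(1,+0) = exp(-r*dt) * [p_u*9.635597 + p_m*0.000000 + p_d*0.000000] = 1.286483
  V(1,+1) = exp(-r*dt) * [p_u*29.416338 + p_m*9.635597 + p_d*0.000000] = 10.142688
  V(0,+0) = exp(-r*dt) * [p_u*10.142688 + p_m*1.286483 + p_d*0.000000] = 2.184001

Answer: Price = V(0,0) = 2.1840


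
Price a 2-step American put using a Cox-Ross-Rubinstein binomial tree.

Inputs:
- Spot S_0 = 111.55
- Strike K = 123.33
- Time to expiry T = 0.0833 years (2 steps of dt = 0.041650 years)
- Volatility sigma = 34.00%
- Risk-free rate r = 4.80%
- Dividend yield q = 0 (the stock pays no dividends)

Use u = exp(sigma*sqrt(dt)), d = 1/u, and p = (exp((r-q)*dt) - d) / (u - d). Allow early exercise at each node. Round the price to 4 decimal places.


Answer: Price = V(0,0) = 12.5992

Derivation:
dt = T/N = 0.041650
u = exp(sigma*sqrt(dt)) = 1.071852; d = 1/u = 0.932964
p = (exp((r-q)*dt) - d) / (u - d) = 0.497069
Discount per step: exp(-r*dt) = 0.998003
Stock lattice S(k, i) with i counting down-moves:
  k=0: S(0,0) = 111.5500
  k=1: S(1,0) = 119.5651; S(1,1) = 104.0722
  k=2: S(2,0) = 128.1562; S(2,1) = 111.5500; S(2,2) = 97.0956
Terminal payoffs V(N, i) = max(K - S_T, 0):
  V(2,0) = 0.000000; V(2,1) = 11.780000; V(2,2) = 26.234380
Backward induction: V(k, i) = exp(-r*dt) * [p * V(k+1, i) + (1-p) * V(k+1, i+1)]; then take max(V_cont, immediate exercise) for American.
  V(1,0) = exp(-r*dt) * [p*0.000000 + (1-p)*11.780000] = 5.912699; exercise = 3.764869; V(1,0) = max -> 5.912699
  V(1,1) = exp(-r*dt) * [p*11.780000 + (1-p)*26.234380] = 19.011516; exercise = 19.257831; V(1,1) = max -> 19.257831
  V(0,0) = exp(-r*dt) * [p*5.912699 + (1-p)*19.257831] = 12.599172; exercise = 11.780000; V(0,0) = max -> 12.599172


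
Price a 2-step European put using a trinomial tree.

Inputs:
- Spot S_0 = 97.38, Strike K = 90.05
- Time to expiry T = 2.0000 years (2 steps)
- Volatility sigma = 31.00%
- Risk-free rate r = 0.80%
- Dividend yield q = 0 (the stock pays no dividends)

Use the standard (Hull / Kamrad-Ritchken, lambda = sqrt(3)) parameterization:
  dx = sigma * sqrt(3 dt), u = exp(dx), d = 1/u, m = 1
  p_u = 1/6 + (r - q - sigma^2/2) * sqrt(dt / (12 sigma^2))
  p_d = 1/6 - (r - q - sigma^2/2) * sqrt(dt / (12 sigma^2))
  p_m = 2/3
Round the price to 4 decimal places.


dt = T/N = 1.000000; dx = sigma*sqrt(3*dt) = 0.536936
u = exp(dx) = 1.710757; d = 1/u = 0.584537
p_u = 0.129372, p_m = 0.666667, p_d = 0.203962
Discount per step: exp(-r*dt) = 0.992032
Stock lattice S(k, j) with j the centered position index:
  k=0: S(0,+0) = 97.3800
  k=1: S(1,-1) = 56.9222; S(1,+0) = 97.3800; S(1,+1) = 166.5935
  k=2: S(2,-2) = 33.2731; S(2,-1) = 56.9222; S(2,+0) = 97.3800; S(2,+1) = 166.5935; S(2,+2) = 285.0009
Terminal payoffs V(N, j) = max(K - S_T, 0):
  V(2,-2) = 56.776897; V(2,-1) = 33.127818; V(2,+0) = 0.000000; V(2,+1) = 0.000000; V(2,+2) = 0.000000
Backward induction: V(k, j) = exp(-r*dt) * [p_u * V(k+1, j+1) + p_m * V(k+1, j) + p_d * V(k+1, j-1)]
  V(1,-1) = exp(-r*dt) * [p_u*0.000000 + p_m*33.127818 + p_d*56.776897] = 33.397271
  V(1,+0) = exp(-r*dt) * [p_u*0.000000 + p_m*0.000000 + p_d*33.127818] = 6.702965
  V(1,+1) = exp(-r*dt) * [p_u*0.000000 + p_m*0.000000 + p_d*0.000000] = 0.000000
  V(0,+0) = exp(-r*dt) * [p_u*0.000000 + p_m*6.702965 + p_d*33.397271] = 11.190522

Answer: Price = V(0,0) = 11.1905


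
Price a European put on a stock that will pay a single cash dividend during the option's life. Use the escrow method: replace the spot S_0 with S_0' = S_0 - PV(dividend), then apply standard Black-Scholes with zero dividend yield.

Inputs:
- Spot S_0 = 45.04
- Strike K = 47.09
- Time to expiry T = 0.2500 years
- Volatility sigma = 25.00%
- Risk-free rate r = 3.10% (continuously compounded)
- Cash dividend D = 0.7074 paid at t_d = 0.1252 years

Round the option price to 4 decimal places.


Answer: Price = 3.6617

Derivation:
PV(D) = D * exp(-r * t_d) = 0.7074 * 0.99612632 = 0.70465976
S_0' = S_0 - PV(D) = 45.0400 - 0.70465976 = 44.33534024
d1 = (ln(S_0'/K) + (r + sigma^2/2)*T) / (sigma*sqrt(T)) = -0.35772846
d2 = d1 - sigma*sqrt(T) = -0.48272846
exp(-rT) = 0.99227995
N(-d1) = 0.63972673; N(-d2) = 0.68535572
P = K * exp(-rT) * N(-d2) - S_0' * N(-d1) = 47.0900 * 0.99227995 * 0.68535572 - 44.33534024 * 0.63972673 = 3.6617


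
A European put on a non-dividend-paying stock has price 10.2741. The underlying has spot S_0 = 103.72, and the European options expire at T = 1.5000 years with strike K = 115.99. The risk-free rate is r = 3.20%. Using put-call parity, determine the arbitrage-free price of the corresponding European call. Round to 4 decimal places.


Answer: Call price = 3.4401

Derivation:
Put-call parity: C - P = S_0 * exp(-qT) - K * exp(-rT).
S_0 * exp(-qT) = 103.7200 * 1.00000000 = 103.72000000
K * exp(-rT) = 115.9900 * 0.95313379 = 110.55398796
C = P + S*exp(-qT) - K*exp(-rT)
C = 10.2741 + 103.72000000 - 110.55398796 = 3.4401


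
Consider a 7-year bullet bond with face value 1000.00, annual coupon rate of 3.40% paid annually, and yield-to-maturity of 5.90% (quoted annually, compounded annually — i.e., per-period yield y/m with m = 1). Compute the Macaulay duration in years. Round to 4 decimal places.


Answer: Macaulay duration = 6.2848 years

Derivation:
Coupon per period c = face * coupon_rate / m = 34.000000
Periods per year m = 1; per-period yield y/m = 0.059000
Number of cashflows N = 7
Cashflows (t years, CF_t, discount factor 1/(1+y/m)^(m*t), PV):
  t = 1.0000: CF_t = 34.000000, DF = 0.944287, PV = 32.105760
  t = 2.0000: CF_t = 34.000000, DF = 0.891678, PV = 30.317054
  t = 3.0000: CF_t = 34.000000, DF = 0.842000, PV = 28.628002
  t = 4.0000: CF_t = 34.000000, DF = 0.795090, PV = 27.033052
  t = 5.0000: CF_t = 34.000000, DF = 0.750793, PV = 25.526961
  t = 6.0000: CF_t = 34.000000, DF = 0.708964, PV = 24.104779
  t = 7.0000: CF_t = 1034.000000, DF = 0.669466, PV = 692.227451
Price P = sum_t PV_t = 859.943059
Macaulay numerator sum_t t * PV_t:
  t * PV_t at t = 1.0000: 32.105760
  t * PV_t at t = 2.0000: 60.634108
  t * PV_t at t = 3.0000: 85.884006
  t * PV_t at t = 4.0000: 108.132207
  t * PV_t at t = 5.0000: 127.634805
  t * PV_t at t = 6.0000: 144.628675
  t * PV_t at t = 7.0000: 4845.592160
Macaulay duration D = (sum_t t * PV_t) / P = 5404.611722 / 859.943059 = 6.284848


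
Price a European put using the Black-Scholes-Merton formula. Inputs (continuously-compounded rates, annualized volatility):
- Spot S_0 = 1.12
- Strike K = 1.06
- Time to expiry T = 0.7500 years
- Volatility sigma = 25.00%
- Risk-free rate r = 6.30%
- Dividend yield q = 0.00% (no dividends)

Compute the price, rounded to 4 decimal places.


d1 = (ln(S/K) + (r - q + 0.5*sigma^2) * T) / (sigma * sqrt(T)) = 0.58080179
d2 = d1 - sigma * sqrt(T) = 0.36429544
exp(-rT) = 0.95384891; exp(-qT) = 1.00000000
P = K * exp(-rT) * N(-d2) - S_0 * exp(-qT) * N(-d1)
N(-d1) = 0.28068702; N(-d2) = 0.35781870
P = 1.0600 * 0.95384891 * 0.35781870 - 1.1200 * 1.00000000 * 0.28068702 = 0.0474

Answer: Price = 0.0474


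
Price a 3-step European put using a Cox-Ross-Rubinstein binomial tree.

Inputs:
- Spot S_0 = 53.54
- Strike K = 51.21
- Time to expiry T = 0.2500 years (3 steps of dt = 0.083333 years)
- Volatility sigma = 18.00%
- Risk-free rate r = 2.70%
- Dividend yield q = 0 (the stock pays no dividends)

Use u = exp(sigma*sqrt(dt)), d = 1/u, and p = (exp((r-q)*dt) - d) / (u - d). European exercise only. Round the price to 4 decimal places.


Answer: Price = V(0,0) = 0.7753

Derivation:
dt = T/N = 0.083333
u = exp(sigma*sqrt(dt)) = 1.053335; d = 1/u = 0.949365
p = (exp((r-q)*dt) - d) / (u - d) = 0.508678
Discount per step: exp(-r*dt) = 0.997753
Stock lattice S(k, i) with i counting down-moves:
  k=0: S(0,0) = 53.5400
  k=1: S(1,0) = 56.3956; S(1,1) = 50.8290
  k=2: S(2,0) = 59.4034; S(2,1) = 53.5400; S(2,2) = 48.2553
  k=3: S(3,0) = 62.5717; S(3,1) = 56.3956; S(3,2) = 50.8290; S(3,3) = 45.8119
Terminal payoffs V(N, i) = max(K - S_T, 0):
  V(3,0) = 0.000000; V(3,1) = 0.000000; V(3,2) = 0.380977; V(3,3) = 5.398073
Backward induction: V(k, i) = exp(-r*dt) * [p * V(k+1, i) + (1-p) * V(k+1, i+1)].
  V(2,0) = exp(-r*dt) * [p*0.000000 + (1-p)*0.000000] = 0.000000
  V(2,1) = exp(-r*dt) * [p*0.000000 + (1-p)*0.380977] = 0.186762
  V(2,2) = exp(-r*dt) * [p*0.380977 + (1-p)*5.398073] = 2.839591
  V(1,0) = exp(-r*dt) * [p*0.000000 + (1-p)*0.186762] = 0.091554
  V(1,1) = exp(-r*dt) * [p*0.186762 + (1-p)*2.839591] = 1.486807
  V(0,0) = exp(-r*dt) * [p*0.091554 + (1-p)*1.486807] = 0.775326


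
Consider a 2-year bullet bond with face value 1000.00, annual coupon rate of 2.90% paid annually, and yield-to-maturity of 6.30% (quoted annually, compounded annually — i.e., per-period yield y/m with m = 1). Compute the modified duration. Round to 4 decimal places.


Coupon per period c = face * coupon_rate / m = 29.000000
Periods per year m = 1; per-period yield y/m = 0.063000
Number of cashflows N = 2
Cashflows (t years, CF_t, discount factor 1/(1+y/m)^(m*t), PV):
  t = 1.0000: CF_t = 29.000000, DF = 0.940734, PV = 27.281279
  t = 2.0000: CF_t = 1029.000000, DF = 0.884980, PV = 910.644451
Price P = sum_t PV_t = 937.925731
First compute Macaulay numerator sum_t t * PV_t:
  t * PV_t at t = 1.0000: 27.281279
  t * PV_t at t = 2.0000: 1821.288903
Macaulay duration D = 1848.570182 / 937.925731 = 1.970913
Modified duration = D / (1 + y/m) = 1.970913 / (1 + 0.063000) = 1.854105

Answer: Modified duration = 1.8541


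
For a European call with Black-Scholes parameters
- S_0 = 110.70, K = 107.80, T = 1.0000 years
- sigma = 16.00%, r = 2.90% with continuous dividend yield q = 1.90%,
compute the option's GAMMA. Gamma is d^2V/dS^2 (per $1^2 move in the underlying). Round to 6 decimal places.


d1 = 0.3084136327; d2 = 0.1484136327
phi(d1) = 0.3804129074; exp(-qT) = 0.9811793622; exp(-rT) = 0.9714164645
Gamma = exp(-qT) * phi(d1) / (S * sigma * sqrt(T)) = 0.9811793622 * 0.3804129074 / (110.7000 * 0.1600 * 1.0000000000) = 0.021073

Answer: Gamma = 0.021073


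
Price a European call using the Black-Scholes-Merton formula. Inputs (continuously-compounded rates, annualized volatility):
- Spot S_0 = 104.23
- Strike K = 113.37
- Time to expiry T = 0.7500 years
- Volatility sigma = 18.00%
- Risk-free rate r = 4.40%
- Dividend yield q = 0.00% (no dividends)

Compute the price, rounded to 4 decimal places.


d1 = (ln(S/K) + (r - q + 0.5*sigma^2) * T) / (sigma * sqrt(T)) = -0.24958730
d2 = d1 - sigma * sqrt(T) = -0.40547188
exp(-rT) = 0.96753856; exp(-qT) = 1.00000000
C = S_0 * exp(-qT) * N(d1) - K * exp(-rT) * N(d2)
N(d1) = 0.40145326; N(d2) = 0.34256534
C = 104.2300 * 1.00000000 * 0.40145326 - 113.3700 * 0.96753856 * 0.34256534 = 4.2675

Answer: Price = 4.2675


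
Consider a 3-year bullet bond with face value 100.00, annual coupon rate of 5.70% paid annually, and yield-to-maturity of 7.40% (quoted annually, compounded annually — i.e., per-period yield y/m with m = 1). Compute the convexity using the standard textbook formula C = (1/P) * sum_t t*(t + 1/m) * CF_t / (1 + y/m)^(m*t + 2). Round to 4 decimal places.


Coupon per period c = face * coupon_rate / m = 5.700000
Periods per year m = 1; per-period yield y/m = 0.074000
Number of cashflows N = 3
Cashflows (t years, CF_t, discount factor 1/(1+y/m)^(m*t), PV):
  t = 1.0000: CF_t = 5.700000, DF = 0.931099, PV = 5.307263
  t = 2.0000: CF_t = 5.700000, DF = 0.866945, PV = 4.941585
  t = 3.0000: CF_t = 105.700000, DF = 0.807211, PV = 85.322219
Price P = sum_t PV_t = 95.571067
Convexity numerator sum_t t*(t + 1/m) * CF_t / (1+y/m)^(m*t + 2):
  t = 1.0000: term = 9.202207
  t = 2.0000: term = 25.704489
  t = 3.0000: term = 887.635834
Convexity = (1/P) * sum = 922.542531 / 95.571067 = 9.652948

Answer: Convexity = 9.6529


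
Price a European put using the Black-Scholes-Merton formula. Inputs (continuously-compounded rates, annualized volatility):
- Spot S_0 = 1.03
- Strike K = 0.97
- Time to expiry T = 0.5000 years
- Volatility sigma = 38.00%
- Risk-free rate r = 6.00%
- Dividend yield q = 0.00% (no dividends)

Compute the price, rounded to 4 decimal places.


Answer: Price = 0.0668

Derivation:
d1 = (ln(S/K) + (r - q + 0.5*sigma^2) * T) / (sigma * sqrt(T)) = 0.46936263
d2 = d1 - sigma * sqrt(T) = 0.20066205
exp(-rT) = 0.97044553; exp(-qT) = 1.00000000
P = K * exp(-rT) * N(-d2) - S_0 * exp(-qT) * N(-d1)
N(-d1) = 0.31940523; N(-d2) = 0.42048142
P = 0.9700 * 0.97044553 * 0.42048142 - 1.0300 * 1.00000000 * 0.31940523 = 0.0668


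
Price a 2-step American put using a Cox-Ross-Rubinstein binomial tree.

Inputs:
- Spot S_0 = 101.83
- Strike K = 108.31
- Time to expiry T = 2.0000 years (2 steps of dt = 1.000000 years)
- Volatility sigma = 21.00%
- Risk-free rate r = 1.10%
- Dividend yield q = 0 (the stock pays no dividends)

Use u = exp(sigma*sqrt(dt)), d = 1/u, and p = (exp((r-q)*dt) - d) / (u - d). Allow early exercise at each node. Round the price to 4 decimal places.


dt = T/N = 1.000000
u = exp(sigma*sqrt(dt)) = 1.233678; d = 1/u = 0.810584
p = (exp((r-q)*dt) - d) / (u - d) = 0.473835
Discount per step: exp(-r*dt) = 0.989060
Stock lattice S(k, i) with i counting down-moves:
  k=0: S(0,0) = 101.8300
  k=1: S(1,0) = 125.6254; S(1,1) = 82.5418
  k=2: S(2,0) = 154.9813; S(2,1) = 101.8300; S(2,2) = 66.9071
Terminal payoffs V(N, i) = max(K - S_T, 0):
  V(2,0) = 0.000000; V(2,1) = 6.480000; V(2,2) = 41.402922
Backward induction: V(k, i) = exp(-r*dt) * [p * V(k+1, i) + (1-p) * V(k+1, i+1)]; then take max(V_cont, immediate exercise) for American.
  V(1,0) = exp(-r*dt) * [p*0.000000 + (1-p)*6.480000] = 3.372252; exercise = 0.000000; V(1,0) = max -> 3.372252
  V(1,1) = exp(-r*dt) * [p*6.480000 + (1-p)*41.402922] = 24.583325; exercise = 25.768206; V(1,1) = max -> 25.768206
  V(0,0) = exp(-r*dt) * [p*3.372252 + (1-p)*25.768206] = 14.990424; exercise = 6.480000; V(0,0) = max -> 14.990424

Answer: Price = V(0,0) = 14.9904


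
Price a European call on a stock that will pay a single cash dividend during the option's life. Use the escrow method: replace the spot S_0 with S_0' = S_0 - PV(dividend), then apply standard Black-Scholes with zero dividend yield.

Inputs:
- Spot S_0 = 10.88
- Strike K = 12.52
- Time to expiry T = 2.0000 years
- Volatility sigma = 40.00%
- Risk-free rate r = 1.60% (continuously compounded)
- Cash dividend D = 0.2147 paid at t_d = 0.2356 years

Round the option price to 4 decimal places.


Answer: Price = 1.8712

Derivation:
PV(D) = D * exp(-r * t_d) = 0.2147 * 0.99623750 = 0.21389219
S_0' = S_0 - PV(D) = 10.8800 - 0.21389219 = 10.66610781
d1 = (ln(S_0'/K) + (r + sigma^2/2)*T) / (sigma*sqrt(T)) = 0.05611574
d2 = d1 - sigma*sqrt(T) = -0.50956969
exp(-rT) = 0.96850658
N(d1) = 0.52237520; N(d2) = 0.30517648
C = S_0' * N(d1) - K * exp(-rT) * N(d2) = 10.66610781 * 0.52237520 - 12.5200 * 0.96850658 * 0.30517648 = 1.8712


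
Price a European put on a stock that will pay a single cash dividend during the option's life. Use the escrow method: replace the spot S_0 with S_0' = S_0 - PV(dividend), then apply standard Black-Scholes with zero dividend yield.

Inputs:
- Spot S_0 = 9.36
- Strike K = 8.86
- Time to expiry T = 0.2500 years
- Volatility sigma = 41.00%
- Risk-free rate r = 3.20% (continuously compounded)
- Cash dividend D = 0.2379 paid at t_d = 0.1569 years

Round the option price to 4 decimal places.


PV(D) = D * exp(-r * t_d) = 0.2379 * 0.99499178 = 0.23670855
S_0' = S_0 - PV(D) = 9.3600 - 0.23670855 = 9.12329145
d1 = (ln(S_0'/K) + (r + sigma^2/2)*T) / (sigma*sqrt(T)) = 0.28437258
d2 = d1 - sigma*sqrt(T) = 0.07937258
exp(-rT) = 0.99203191
N(-d1) = 0.38806243; N(-d2) = 0.46836814
P = K * exp(-rT) * N(-d2) - S_0' * N(-d1) = 8.8600 * 0.99203191 * 0.46836814 - 9.12329145 * 0.38806243 = 0.5763

Answer: Price = 0.5763


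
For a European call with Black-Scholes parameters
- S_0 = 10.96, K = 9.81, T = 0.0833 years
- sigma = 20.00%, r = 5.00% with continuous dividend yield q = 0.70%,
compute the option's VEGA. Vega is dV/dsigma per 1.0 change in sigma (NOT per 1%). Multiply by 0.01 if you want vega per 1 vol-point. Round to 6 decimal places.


Answer: Vega = 0.166870

Derivation:
d1 = 2.0112770477; d2 = 1.9535535690
phi(d1) = 0.0527835223; exp(-qT) = 0.9994170700; exp(-rT) = 0.9958436616
Vega = S * exp(-qT) * phi(d1) * sqrt(T) = 10.9600 * 0.9994170700 * 0.0527835223 * 0.2886173938 = 0.166870


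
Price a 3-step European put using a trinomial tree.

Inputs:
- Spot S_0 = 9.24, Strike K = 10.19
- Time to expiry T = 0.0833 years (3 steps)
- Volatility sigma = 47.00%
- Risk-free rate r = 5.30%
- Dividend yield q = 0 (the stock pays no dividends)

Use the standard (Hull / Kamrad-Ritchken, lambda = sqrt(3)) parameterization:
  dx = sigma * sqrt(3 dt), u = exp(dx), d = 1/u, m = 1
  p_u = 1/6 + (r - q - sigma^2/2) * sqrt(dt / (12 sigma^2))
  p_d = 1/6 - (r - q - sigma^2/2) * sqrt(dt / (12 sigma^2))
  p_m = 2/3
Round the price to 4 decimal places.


Answer: Price = V(0,0) = 1.1087

Derivation:
dt = T/N = 0.027767; dx = sigma*sqrt(3*dt) = 0.135650
u = exp(dx) = 1.145281; d = 1/u = 0.873148
p_u = 0.160787, p_m = 0.666667, p_d = 0.172546
Discount per step: exp(-r*dt) = 0.998529
Stock lattice S(k, j) with j the centered position index:
  k=0: S(0,+0) = 9.2400
  k=1: S(1,-1) = 8.0679; S(1,+0) = 9.2400; S(1,+1) = 10.5824
  k=2: S(2,-2) = 7.0445; S(2,-1) = 8.0679; S(2,+0) = 9.2400; S(2,+1) = 10.5824; S(2,+2) = 12.1198
  k=3: S(3,-3) = 6.1509; S(3,-2) = 7.0445; S(3,-1) = 8.0679; S(3,+0) = 9.2400; S(3,+1) = 10.5824; S(3,+2) = 12.1198; S(3,+3) = 13.8806
Terminal payoffs V(N, j) = max(K - S_T, 0):
  V(3,-3) = 4.039143; V(3,-2) = 3.145540; V(3,-1) = 2.122112; V(3,+0) = 0.950000; V(3,+1) = 0.000000; V(3,+2) = 0.000000; V(3,+3) = 0.000000
Backward induction: V(k, j) = exp(-r*dt) * [p_u * V(k+1, j+1) + p_m * V(k+1, j) + p_d * V(k+1, j-1)]
  V(2,-2) = exp(-r*dt) * [p_u*2.122112 + p_m*3.145540 + p_d*4.039143] = 3.130564
  V(2,-1) = exp(-r*dt) * [p_u*0.950000 + p_m*2.122112 + p_d*3.145540] = 2.107138
  V(2,+0) = exp(-r*dt) * [p_u*0.000000 + p_m*0.950000 + p_d*2.122112] = 0.998027
  V(2,+1) = exp(-r*dt) * [p_u*0.000000 + p_m*0.000000 + p_d*0.950000] = 0.163678
  V(2,+2) = exp(-r*dt) * [p_u*0.000000 + p_m*0.000000 + p_d*0.000000] = 0.000000
  V(1,-1) = exp(-r*dt) * [p_u*0.998027 + p_m*2.107138 + p_d*3.130564] = 2.102300
  V(1,+0) = exp(-r*dt) * [p_u*0.163678 + p_m*0.998027 + p_d*2.107138] = 1.053696
  V(1,+1) = exp(-r*dt) * [p_u*0.000000 + p_m*0.163678 + p_d*0.998027] = 0.280911
  V(0,+0) = exp(-r*dt) * [p_u*0.280911 + p_m*1.053696 + p_d*2.102300] = 1.108742


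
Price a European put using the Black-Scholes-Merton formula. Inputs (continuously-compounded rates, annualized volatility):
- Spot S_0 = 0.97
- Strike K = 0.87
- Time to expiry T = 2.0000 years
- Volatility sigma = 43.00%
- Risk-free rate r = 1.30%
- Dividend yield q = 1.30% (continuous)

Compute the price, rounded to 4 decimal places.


Answer: Price = 0.1688

Derivation:
d1 = (ln(S/K) + (r - q + 0.5*sigma^2) * T) / (sigma * sqrt(T)) = 0.48297508
d2 = d1 - sigma * sqrt(T) = -0.12513675
exp(-rT) = 0.97433509; exp(-qT) = 0.97433509
P = K * exp(-rT) * N(-d2) - S_0 * exp(-qT) * N(-d1)
N(-d1) = 0.31455672; N(-d2) = 0.54979236
P = 0.8700 * 0.97433509 * 0.54979236 - 0.9700 * 0.97433509 * 0.31455672 = 0.1688


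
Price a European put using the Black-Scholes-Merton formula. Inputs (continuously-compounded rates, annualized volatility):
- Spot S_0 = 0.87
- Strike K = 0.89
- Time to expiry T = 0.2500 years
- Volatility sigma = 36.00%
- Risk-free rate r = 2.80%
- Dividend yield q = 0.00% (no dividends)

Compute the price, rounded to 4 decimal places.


d1 = (ln(S/K) + (r - q + 0.5*sigma^2) * T) / (sigma * sqrt(T)) = 0.00262083
d2 = d1 - sigma * sqrt(T) = -0.17737917
exp(-rT) = 0.99302444; exp(-qT) = 1.00000000
P = K * exp(-rT) * N(-d2) - S_0 * exp(-qT) * N(-d1)
N(-d1) = 0.49895444; N(-d2) = 0.57039472
P = 0.8900 * 0.99302444 * 0.57039472 - 0.8700 * 1.00000000 * 0.49895444 = 0.0700

Answer: Price = 0.0700


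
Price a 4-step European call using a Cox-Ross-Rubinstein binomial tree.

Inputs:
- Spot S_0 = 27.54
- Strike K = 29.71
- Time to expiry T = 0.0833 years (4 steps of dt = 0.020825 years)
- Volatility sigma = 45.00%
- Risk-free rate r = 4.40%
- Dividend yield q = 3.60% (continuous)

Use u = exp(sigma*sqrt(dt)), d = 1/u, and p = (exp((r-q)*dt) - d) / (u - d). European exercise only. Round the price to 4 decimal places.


Answer: Price = V(0,0) = 0.7172

Derivation:
dt = T/N = 0.020825
u = exp(sigma*sqrt(dt)) = 1.067094; d = 1/u = 0.937125
p = (exp((r-q)*dt) - d) / (u - d) = 0.485053
Discount per step: exp(-r*dt) = 0.999084
Stock lattice S(k, i) with i counting down-moves:
  k=0: S(0,0) = 27.5400
  k=1: S(1,0) = 29.3878; S(1,1) = 25.8084
  k=2: S(2,0) = 31.3595; S(2,1) = 27.5400; S(2,2) = 24.1857
  k=3: S(3,0) = 33.4635; S(3,1) = 29.3878; S(3,2) = 25.8084; S(3,3) = 22.6650
  k=4: S(4,0) = 35.7087; S(4,1) = 31.3595; S(4,2) = 27.5400; S(4,3) = 24.1857; S(4,4) = 21.2399
Terminal payoffs V(N, i) = max(S_T - K, 0):
  V(4,0) = 5.998728; V(4,1) = 1.649502; V(4,2) = 0.000000; V(4,3) = 0.000000; V(4,4) = 0.000000
Backward induction: V(k, i) = exp(-r*dt) * [p * V(k+1, i) + (1-p) * V(k+1, i+1)].
  V(3,0) = exp(-r*dt) * [p*5.998728 + (1-p)*1.649502] = 3.755664
  V(3,1) = exp(-r*dt) * [p*1.649502 + (1-p)*0.000000] = 0.799363
  V(3,2) = exp(-r*dt) * [p*0.000000 + (1-p)*0.000000] = 0.000000
  V(3,3) = exp(-r*dt) * [p*0.000000 + (1-p)*0.000000] = 0.000000
  V(2,0) = exp(-r*dt) * [p*3.755664 + (1-p)*0.799363] = 2.231280
  V(2,1) = exp(-r*dt) * [p*0.799363 + (1-p)*0.000000] = 0.387378
  V(2,2) = exp(-r*dt) * [p*0.000000 + (1-p)*0.000000] = 0.000000
  V(1,0) = exp(-r*dt) * [p*2.231280 + (1-p)*0.387378] = 1.280594
  V(1,1) = exp(-r*dt) * [p*0.387378 + (1-p)*0.000000] = 0.187727
  V(0,0) = exp(-r*dt) * [p*1.280594 + (1-p)*0.187727] = 0.717168


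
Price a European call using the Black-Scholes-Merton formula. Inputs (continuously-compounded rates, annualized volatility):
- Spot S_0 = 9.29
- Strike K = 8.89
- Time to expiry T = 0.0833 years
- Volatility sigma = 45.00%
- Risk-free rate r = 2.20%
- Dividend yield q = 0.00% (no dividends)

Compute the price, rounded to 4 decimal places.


d1 = (ln(S/K) + (r - q + 0.5*sigma^2) * T) / (sigma * sqrt(T)) = 0.41791759
d2 = d1 - sigma * sqrt(T) = 0.28803976
exp(-rT) = 0.99816908; exp(-qT) = 1.00000000
C = S_0 * exp(-qT) * N(d1) - K * exp(-rT) * N(d2)
N(d1) = 0.66199631; N(d2) = 0.61334185
C = 9.2900 * 1.00000000 * 0.66199631 - 8.8900 * 0.99816908 * 0.61334185 = 0.7073

Answer: Price = 0.7073


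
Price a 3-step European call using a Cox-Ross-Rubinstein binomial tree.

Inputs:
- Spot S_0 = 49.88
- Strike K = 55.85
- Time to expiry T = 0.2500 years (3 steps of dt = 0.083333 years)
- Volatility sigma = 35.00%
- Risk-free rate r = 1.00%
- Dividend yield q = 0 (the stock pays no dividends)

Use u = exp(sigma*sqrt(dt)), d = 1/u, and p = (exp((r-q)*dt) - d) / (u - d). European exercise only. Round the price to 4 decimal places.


Answer: Price = V(0,0) = 1.2807

Derivation:
dt = T/N = 0.083333
u = exp(sigma*sqrt(dt)) = 1.106317; d = 1/u = 0.903900
p = (exp((r-q)*dt) - d) / (u - d) = 0.478881
Discount per step: exp(-r*dt) = 0.999167
Stock lattice S(k, i) with i counting down-moves:
  k=0: S(0,0) = 49.8800
  k=1: S(1,0) = 55.1831; S(1,1) = 45.0865
  k=2: S(2,0) = 61.0500; S(2,1) = 49.8800; S(2,2) = 40.7537
  k=3: S(3,0) = 67.5406; S(3,1) = 55.1831; S(3,2) = 45.0865; S(3,3) = 36.8373
Terminal payoffs V(N, i) = max(S_T - K, 0):
  V(3,0) = 11.690608; V(3,1) = 0.000000; V(3,2) = 0.000000; V(3,3) = 0.000000
Backward induction: V(k, i) = exp(-r*dt) * [p * V(k+1, i) + (1-p) * V(k+1, i+1)].
  V(2,0) = exp(-r*dt) * [p*11.690608 + (1-p)*0.000000] = 5.593747
  V(2,1) = exp(-r*dt) * [p*0.000000 + (1-p)*0.000000] = 0.000000
  V(2,2) = exp(-r*dt) * [p*0.000000 + (1-p)*0.000000] = 0.000000
  V(1,0) = exp(-r*dt) * [p*5.593747 + (1-p)*0.000000] = 2.676508
  V(1,1) = exp(-r*dt) * [p*0.000000 + (1-p)*0.000000] = 0.000000
  V(0,0) = exp(-r*dt) * [p*2.676508 + (1-p)*0.000000] = 1.280661


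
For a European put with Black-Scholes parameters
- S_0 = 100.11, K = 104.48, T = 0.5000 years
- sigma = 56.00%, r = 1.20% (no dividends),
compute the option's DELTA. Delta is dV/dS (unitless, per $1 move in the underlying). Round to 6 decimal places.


Answer: Delta = -0.458092

Derivation:
d1 = 0.1052425305; d2 = -0.2907372670
phi(d1) = 0.3967390464; exp(-qT) = 1.0000000000; exp(-rT) = 0.9940179641
N(-d1) = 0.4580916818
Delta = -exp(-qT) * N(-d1) = -1.0000000000 * 0.4580916818 = -0.458092


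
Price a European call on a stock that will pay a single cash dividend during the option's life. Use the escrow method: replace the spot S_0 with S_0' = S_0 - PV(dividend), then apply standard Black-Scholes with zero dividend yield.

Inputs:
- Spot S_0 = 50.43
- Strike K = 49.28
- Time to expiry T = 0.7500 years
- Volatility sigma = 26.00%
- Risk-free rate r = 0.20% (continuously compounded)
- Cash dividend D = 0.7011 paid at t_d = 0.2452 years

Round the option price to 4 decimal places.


Answer: Price = 4.7007

Derivation:
PV(D) = D * exp(-r * t_d) = 0.7011 * 0.99950972 = 0.70075626
S_0' = S_0 - PV(D) = 50.4300 - 0.70075626 = 49.72924374
d1 = (ln(S_0'/K) + (r + sigma^2/2)*T) / (sigma*sqrt(T)) = 0.15954784
d2 = d1 - sigma*sqrt(T) = -0.06561876
exp(-rT) = 0.99850112
N(d1) = 0.56338137; N(d2) = 0.47384068
C = S_0' * N(d1) - K * exp(-rT) * N(d2) = 49.72924374 * 0.56338137 - 49.2800 * 0.99850112 * 0.47384068 = 4.7007


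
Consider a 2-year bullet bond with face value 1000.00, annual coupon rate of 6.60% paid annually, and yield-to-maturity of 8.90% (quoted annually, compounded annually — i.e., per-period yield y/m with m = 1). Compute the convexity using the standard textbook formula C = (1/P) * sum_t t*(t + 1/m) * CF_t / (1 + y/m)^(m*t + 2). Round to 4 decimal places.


Coupon per period c = face * coupon_rate / m = 66.000000
Periods per year m = 1; per-period yield y/m = 0.089000
Number of cashflows N = 2
Cashflows (t years, CF_t, discount factor 1/(1+y/m)^(m*t), PV):
  t = 1.0000: CF_t = 66.000000, DF = 0.918274, PV = 60.606061
  t = 2.0000: CF_t = 1066.000000, DF = 0.843226, PV = 898.879436
Price P = sum_t PV_t = 959.485497
Convexity numerator sum_t t*(t + 1/m) * CF_t / (1+y/m)^(m*t + 2):
  t = 1.0000: term = 102.209271
  t = 2.0000: term = 4547.753702
Convexity = (1/P) * sum = 4649.962973 / 959.485497 = 4.846309

Answer: Convexity = 4.8463


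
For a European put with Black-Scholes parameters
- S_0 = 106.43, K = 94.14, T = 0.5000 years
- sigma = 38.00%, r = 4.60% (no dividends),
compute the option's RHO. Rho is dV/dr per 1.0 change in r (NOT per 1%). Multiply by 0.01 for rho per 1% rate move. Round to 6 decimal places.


d1 = 0.6766061250; d2 = 0.4079055481
phi(d1) = 0.3173225681; exp(-qT) = 1.0000000000; exp(-rT) = 0.9772624838
N(-d2) = 0.3416715097
Rho = -K*T*exp(-rT)*N(-d2) = -94.1400 * 0.5000 * 0.9772624838 * 0.3416715097 = -15.716802

Answer: Rho = -15.716802


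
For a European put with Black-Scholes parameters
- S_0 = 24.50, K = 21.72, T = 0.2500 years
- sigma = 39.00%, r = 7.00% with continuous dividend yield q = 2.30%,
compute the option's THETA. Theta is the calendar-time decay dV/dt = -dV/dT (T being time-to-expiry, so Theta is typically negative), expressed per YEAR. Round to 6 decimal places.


d1 = 0.7753954999; d2 = 0.5803954999
phi(d1) = 0.2953607986; exp(-qT) = 0.9942664996; exp(-rT) = 0.9826522357
Theta = -S*exp(-qT)*phi(d1)*sigma/(2*sqrt(T)) + r*K*exp(-rT)*N(-d2) - q*S*exp(-qT)*N(-d1)
N(-d1) = 0.2190529967; N(-d2) = 0.2808239696; sqrt(T) = 0.5000000000
Term 1 = -24.5000 * 0.9942664996 * 0.2953607986 * 0.3900 / (2 * 0.5000000000) = -2.8059915039
Term 2 = 0.0700 * 21.7200 * 0.9826522357 * 0.2808239696 = 0.4195578793
Term 3 = -0.0230 * 24.5000 * 0.9942664996 * 0.2190529967 = -0.1227286412
Theta = -2.8059915039 + (0.4195578793) + (-0.1227286412) = -2.509162

Answer: Theta = -2.509162


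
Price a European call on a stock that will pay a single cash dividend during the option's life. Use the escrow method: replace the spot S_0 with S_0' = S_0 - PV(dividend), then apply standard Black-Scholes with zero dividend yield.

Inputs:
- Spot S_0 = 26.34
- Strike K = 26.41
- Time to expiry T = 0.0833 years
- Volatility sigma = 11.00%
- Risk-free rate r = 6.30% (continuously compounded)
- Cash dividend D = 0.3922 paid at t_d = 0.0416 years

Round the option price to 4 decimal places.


PV(D) = D * exp(-r * t_d) = 0.3922 * 0.99738263 = 0.39117347
S_0' = S_0 - PV(D) = 26.3400 - 0.39117347 = 25.94882653
d1 = (ln(S_0'/K) + (r + sigma^2/2)*T) / (sigma*sqrt(T)) = -0.37370875
d2 = d1 - sigma*sqrt(T) = -0.40545667
exp(-rT) = 0.99476585
N(d1) = 0.35431051; N(d2) = 0.34257093
C = S_0' * N(d1) - K * exp(-rT) * N(d2) = 25.94882653 * 0.35431051 - 26.4100 * 0.99476585 * 0.34257093 = 0.1940

Answer: Price = 0.1940


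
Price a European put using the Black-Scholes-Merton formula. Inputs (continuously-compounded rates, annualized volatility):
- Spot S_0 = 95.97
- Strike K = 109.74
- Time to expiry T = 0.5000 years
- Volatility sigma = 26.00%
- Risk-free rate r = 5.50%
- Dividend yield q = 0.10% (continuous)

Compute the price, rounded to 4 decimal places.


d1 = (ln(S/K) + (r - q + 0.5*sigma^2) * T) / (sigma * sqrt(T)) = -0.49050523
d2 = d1 - sigma * sqrt(T) = -0.67435299
exp(-rT) = 0.97287468; exp(-qT) = 0.99950012
P = K * exp(-rT) * N(-d2) - S_0 * exp(-qT) * N(-d1)
N(-d1) = 0.68811178; N(-d2) = 0.74995654
P = 109.7400 * 0.97287468 * 0.74995654 - 95.9700 * 0.99950012 * 0.68811178 = 14.0627

Answer: Price = 14.0627


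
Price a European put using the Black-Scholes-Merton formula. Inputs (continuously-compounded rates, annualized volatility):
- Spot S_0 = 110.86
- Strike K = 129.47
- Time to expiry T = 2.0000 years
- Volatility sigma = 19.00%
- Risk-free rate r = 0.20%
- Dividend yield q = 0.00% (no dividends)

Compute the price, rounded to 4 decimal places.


d1 = (ln(S/K) + (r - q + 0.5*sigma^2) * T) / (sigma * sqrt(T)) = -0.42828732
d2 = d1 - sigma * sqrt(T) = -0.69698790
exp(-rT) = 0.99600799; exp(-qT) = 1.00000000
P = K * exp(-rT) * N(-d2) - S_0 * exp(-qT) * N(-d1)
N(-d1) = 0.66577903; N(-d2) = 0.75709482
P = 129.4700 * 0.99600799 * 0.75709482 - 110.8600 * 1.00000000 * 0.66577903 = 23.8215

Answer: Price = 23.8215


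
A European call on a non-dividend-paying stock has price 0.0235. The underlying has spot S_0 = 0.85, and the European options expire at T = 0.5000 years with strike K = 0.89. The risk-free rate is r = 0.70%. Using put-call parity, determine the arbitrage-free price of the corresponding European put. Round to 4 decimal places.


Put-call parity: C - P = S_0 * exp(-qT) - K * exp(-rT).
S_0 * exp(-qT) = 0.8500 * 1.00000000 = 0.85000000
K * exp(-rT) = 0.8900 * 0.99650612 = 0.88689044
P = C - S*exp(-qT) + K*exp(-rT)
P = 0.0235 - 0.85000000 + 0.88689044 = 0.0604

Answer: Put price = 0.0604


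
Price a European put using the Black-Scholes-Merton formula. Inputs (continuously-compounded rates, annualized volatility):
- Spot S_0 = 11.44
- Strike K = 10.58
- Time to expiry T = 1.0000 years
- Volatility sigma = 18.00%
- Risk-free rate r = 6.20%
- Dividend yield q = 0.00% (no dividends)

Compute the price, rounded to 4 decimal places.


d1 = (ln(S/K) + (r - q + 0.5*sigma^2) * T) / (sigma * sqrt(T)) = 0.86861422
d2 = d1 - sigma * sqrt(T) = 0.68861422
exp(-rT) = 0.93988289; exp(-qT) = 1.00000000
P = K * exp(-rT) * N(-d2) - S_0 * exp(-qT) * N(-d1)
N(-d1) = 0.19252909; N(-d2) = 0.24553304
P = 10.5800 * 0.93988289 * 0.24553304 - 11.4400 * 1.00000000 * 0.19252909 = 0.2390

Answer: Price = 0.2390


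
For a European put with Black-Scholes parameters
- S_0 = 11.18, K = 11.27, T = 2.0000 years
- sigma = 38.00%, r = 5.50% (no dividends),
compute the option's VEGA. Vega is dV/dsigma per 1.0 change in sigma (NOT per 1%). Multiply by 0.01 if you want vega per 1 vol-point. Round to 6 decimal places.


Answer: Vega = 5.678370

Derivation:
d1 = 0.4584696888; d2 = -0.0789314649
phi(d1) = 0.3591425978; exp(-qT) = 1.0000000000; exp(-rT) = 0.8958341353
Vega = S * exp(-qT) * phi(d1) * sqrt(T) = 11.1800 * 1.0000000000 * 0.3591425978 * 1.4142135624 = 5.678370


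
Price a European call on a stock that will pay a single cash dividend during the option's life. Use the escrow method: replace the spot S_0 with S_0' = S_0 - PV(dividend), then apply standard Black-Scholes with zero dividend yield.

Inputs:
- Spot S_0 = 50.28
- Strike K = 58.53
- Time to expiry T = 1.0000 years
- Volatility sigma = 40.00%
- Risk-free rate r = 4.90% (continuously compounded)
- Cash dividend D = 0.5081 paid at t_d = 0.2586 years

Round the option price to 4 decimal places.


PV(D) = D * exp(-r * t_d) = 0.5081 * 0.98740854 = 0.50170228
S_0' = S_0 - PV(D) = 50.2800 - 0.50170228 = 49.77829772
d1 = (ln(S_0'/K) + (r + sigma^2/2)*T) / (sigma*sqrt(T)) = -0.08240086
d2 = d1 - sigma*sqrt(T) = -0.48240086
exp(-rT) = 0.95218113
N(d1) = 0.46716398; N(d2) = 0.31476061
C = S_0' * N(d1) - K * exp(-rT) * N(d2) = 49.77829772 * 0.46716398 - 58.5300 * 0.95218113 * 0.31476061 = 5.7127

Answer: Price = 5.7127


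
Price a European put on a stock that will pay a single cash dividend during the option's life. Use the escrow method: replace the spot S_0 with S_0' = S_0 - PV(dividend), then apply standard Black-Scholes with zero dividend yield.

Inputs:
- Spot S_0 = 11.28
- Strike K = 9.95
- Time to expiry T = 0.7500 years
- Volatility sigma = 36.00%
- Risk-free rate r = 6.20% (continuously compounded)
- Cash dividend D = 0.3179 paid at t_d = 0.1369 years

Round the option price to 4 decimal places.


PV(D) = D * exp(-r * t_d) = 0.3179 * 0.99154812 = 0.31521315
S_0' = S_0 - PV(D) = 11.2800 - 0.31521315 = 10.96478685
d1 = (ln(S_0'/K) + (r + sigma^2/2)*T) / (sigma*sqrt(T)) = 0.61653436
d2 = d1 - sigma*sqrt(T) = 0.30476522
exp(-rT) = 0.95456456
N(-d1) = 0.26877095; N(-d2) = 0.38027249
P = K * exp(-rT) * N(-d2) - S_0' * N(-d1) = 9.9500 * 0.95456456 * 0.38027249 - 10.96478685 * 0.26877095 = 0.6648

Answer: Price = 0.6648


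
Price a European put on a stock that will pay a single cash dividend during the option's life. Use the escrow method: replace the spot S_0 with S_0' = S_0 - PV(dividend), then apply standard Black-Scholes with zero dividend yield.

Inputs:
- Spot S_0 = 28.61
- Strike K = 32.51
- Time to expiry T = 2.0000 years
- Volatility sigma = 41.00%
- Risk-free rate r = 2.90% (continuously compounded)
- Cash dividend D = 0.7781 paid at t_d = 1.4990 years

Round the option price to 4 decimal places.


Answer: Price = 8.1729

Derivation:
PV(D) = D * exp(-r * t_d) = 0.7781 * 0.95746032 = 0.74499988
S_0' = S_0 - PV(D) = 28.6100 - 0.74499988 = 27.86500012
d1 = (ln(S_0'/K) + (r + sigma^2/2)*T) / (sigma*sqrt(T)) = 0.12404324
d2 = d1 - sigma*sqrt(T) = -0.45578432
exp(-rT) = 0.94364995
N(-d1) = 0.45064052; N(-d2) = 0.67572746
P = K * exp(-rT) * N(-d2) - S_0' * N(-d1) = 32.5100 * 0.94364995 * 0.67572746 - 27.86500012 * 0.45064052 = 8.1729
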